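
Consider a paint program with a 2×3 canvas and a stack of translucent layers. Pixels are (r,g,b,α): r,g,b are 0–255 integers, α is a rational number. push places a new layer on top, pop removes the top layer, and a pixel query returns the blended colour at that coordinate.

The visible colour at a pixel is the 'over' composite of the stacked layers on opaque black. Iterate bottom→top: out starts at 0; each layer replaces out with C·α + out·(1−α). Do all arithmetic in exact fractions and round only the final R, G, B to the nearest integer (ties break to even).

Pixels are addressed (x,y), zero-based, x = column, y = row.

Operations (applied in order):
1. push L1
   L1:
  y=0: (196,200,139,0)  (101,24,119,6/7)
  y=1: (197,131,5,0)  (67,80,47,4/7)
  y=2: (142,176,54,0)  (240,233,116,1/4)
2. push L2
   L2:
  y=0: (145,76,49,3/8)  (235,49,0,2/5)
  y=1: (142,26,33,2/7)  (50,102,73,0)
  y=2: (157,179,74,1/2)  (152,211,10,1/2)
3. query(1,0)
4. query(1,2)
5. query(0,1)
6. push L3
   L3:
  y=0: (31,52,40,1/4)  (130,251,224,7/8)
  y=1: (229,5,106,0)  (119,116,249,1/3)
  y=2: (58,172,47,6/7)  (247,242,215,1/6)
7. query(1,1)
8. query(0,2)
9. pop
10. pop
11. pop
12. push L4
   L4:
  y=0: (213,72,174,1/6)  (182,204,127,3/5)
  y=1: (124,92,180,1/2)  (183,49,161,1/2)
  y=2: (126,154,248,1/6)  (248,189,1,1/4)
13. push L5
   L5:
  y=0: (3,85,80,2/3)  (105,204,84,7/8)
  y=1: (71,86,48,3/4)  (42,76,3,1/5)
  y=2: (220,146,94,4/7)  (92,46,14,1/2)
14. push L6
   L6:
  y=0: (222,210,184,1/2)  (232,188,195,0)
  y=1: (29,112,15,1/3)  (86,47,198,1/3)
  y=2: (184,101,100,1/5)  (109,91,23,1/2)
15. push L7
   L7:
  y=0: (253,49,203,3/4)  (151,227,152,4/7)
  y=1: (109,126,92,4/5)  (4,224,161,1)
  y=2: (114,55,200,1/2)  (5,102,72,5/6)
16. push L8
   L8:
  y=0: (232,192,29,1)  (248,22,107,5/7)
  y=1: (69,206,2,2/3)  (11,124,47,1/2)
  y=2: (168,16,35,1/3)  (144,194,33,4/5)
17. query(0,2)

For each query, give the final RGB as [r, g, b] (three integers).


at x=1,y=0 over L1,L2:
+L1 (α=6/7) → [606/7, 144/7, 102]
+L2 (α=2/5) → [5108/35, 1118/35, 306/5]
rounded: [146, 32, 61]

at x=1,y=2 over L1,L2:
L1 α=1/4: [60, 233/4, 29]
L2 α=1/2: [106, 1077/8, 39/2]
= [106, 135, 20]

at x=0,y=1 over L1,L2:
L1 α=0: [0, 0, 0]
L2 α=2/7: [284/7, 52/7, 66/7]
→ [41, 7, 9]

(1,1) stack=L1,L2,L3; from [0,0,0]:
+L1 (α=4/7) → [268/7, 320/7, 188/7]
+L2 (α=0) → [268/7, 320/7, 188/7]
+L3 (α=1/3) → [1369/21, 484/7, 2119/21]
= [65, 69, 101]

(0,2) stack=L1,L2,L3; from [0,0,0]:
L1 α=0: [0, 0, 0]
L2 α=1/2: [157/2, 179/2, 37]
L3 α=6/7: [853/14, 2243/14, 319/7]
rounded: [61, 160, 46]

query (0,2) [L4,L5,L6,L7,L8] — begin 0,0,0
+L4 (α=1/6) → [21, 77/3, 124/3]
+L5 (α=4/7) → [943/7, 661/7, 500/7]
+L6 (α=1/5) → [1012/7, 3351/35, 540/7]
+L7 (α=1/2) → [905/7, 2638/35, 970/7]
+L8 (α=1/3) → [2986/21, 5836/105, 2185/21]
rounded: [142, 56, 104]


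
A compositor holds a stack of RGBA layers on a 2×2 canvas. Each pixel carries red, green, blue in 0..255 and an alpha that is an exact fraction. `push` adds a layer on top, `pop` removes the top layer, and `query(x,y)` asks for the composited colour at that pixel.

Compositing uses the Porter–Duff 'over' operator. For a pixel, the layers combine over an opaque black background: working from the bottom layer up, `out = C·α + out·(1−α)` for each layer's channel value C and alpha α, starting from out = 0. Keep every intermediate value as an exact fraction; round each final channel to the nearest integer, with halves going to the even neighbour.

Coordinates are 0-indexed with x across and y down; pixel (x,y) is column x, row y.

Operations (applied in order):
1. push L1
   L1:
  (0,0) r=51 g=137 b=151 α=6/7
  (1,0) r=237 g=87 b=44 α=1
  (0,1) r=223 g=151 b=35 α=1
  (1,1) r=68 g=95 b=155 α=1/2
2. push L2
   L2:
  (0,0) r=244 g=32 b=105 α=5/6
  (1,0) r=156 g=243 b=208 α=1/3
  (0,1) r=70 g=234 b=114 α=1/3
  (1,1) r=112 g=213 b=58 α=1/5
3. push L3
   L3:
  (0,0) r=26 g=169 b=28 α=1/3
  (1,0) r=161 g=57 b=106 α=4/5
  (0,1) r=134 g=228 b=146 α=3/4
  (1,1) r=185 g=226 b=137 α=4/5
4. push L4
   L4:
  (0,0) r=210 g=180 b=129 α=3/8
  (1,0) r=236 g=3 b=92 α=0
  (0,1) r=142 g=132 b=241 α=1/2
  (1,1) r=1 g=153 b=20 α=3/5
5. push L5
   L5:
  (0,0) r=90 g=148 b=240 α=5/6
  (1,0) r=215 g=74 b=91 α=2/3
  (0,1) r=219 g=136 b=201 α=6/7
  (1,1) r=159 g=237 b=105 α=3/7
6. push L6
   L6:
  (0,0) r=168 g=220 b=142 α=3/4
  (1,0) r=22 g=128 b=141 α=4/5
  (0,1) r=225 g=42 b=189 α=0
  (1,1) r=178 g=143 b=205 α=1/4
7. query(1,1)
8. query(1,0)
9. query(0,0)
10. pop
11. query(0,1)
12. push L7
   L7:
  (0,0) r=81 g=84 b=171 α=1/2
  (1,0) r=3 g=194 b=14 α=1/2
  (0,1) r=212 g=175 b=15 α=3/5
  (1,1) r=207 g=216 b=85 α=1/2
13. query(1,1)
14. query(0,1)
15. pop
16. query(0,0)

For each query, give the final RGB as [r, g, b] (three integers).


at x=1,y=1 over L1,L2,L3,L4,L5,L6:
+L1 (α=1/2) → [34, 95/2, 155/2]
+L2 (α=1/5) → [248/5, 403/5, 368/5]
+L3 (α=4/5) → [3948/25, 4923/25, 3108/25]
+L4 (α=3/5) → [7971/125, 21321/125, 7716/125]
+L5 (α=3/7) → [91509/875, 174159/875, 70239/875]
+L6 (α=1/4) → [430277/3500, 323801/1750, 97523/875]
rounded: [123, 185, 111]

at x=1,y=0 over L1,L2,L3,L4,L5,L6:
L1 α=1: [237, 87, 44]
L2 α=1/3: [210, 139, 296/3]
L3 α=4/5: [854/5, 367/5, 1568/15]
L4 α=0: [854/5, 367/5, 1568/15]
L5 α=2/3: [3004/15, 369/5, 4298/45]
L6 α=4/5: [4324/75, 2929/25, 29678/225]
= [58, 117, 132]

query (0,0) [L1,L2,L3,L4,L5,L6] — begin 0,0,0
+L1 (α=6/7) → [306/7, 822/7, 906/7]
+L2 (α=5/6) → [4423/21, 971/21, 1527/14]
+L3 (α=1/3) → [9392/63, 5491/63, 1723/21]
+L4 (α=3/8) → [43325/252, 61475/504, 8371/84]
+L5 (α=5/6) → [156725/1512, 434435/3024, 109171/504]
+L6 (α=3/4) → [918773/6048, 2430275/12096, 323875/2016]
= [152, 201, 161]

(0,1) stack=L1,L2,L3,L4,L5; from [0,0,0]:
after L1 α=1: [223, 151, 35]
after L2 α=1/3: [172, 536/3, 184/3]
after L3 α=3/4: [287/2, 647/3, 749/6]
after L4 α=1/2: [571/4, 1043/6, 2195/12]
after L5 α=6/7: [5827/28, 5939/42, 2381/12]
→ [208, 141, 198]

query (1,1) [L1,L2,L3,L4,L5,L7] — begin 0,0,0
L1 α=1/2: [34, 95/2, 155/2]
L2 α=1/5: [248/5, 403/5, 368/5]
L3 α=4/5: [3948/25, 4923/25, 3108/25]
L4 α=3/5: [7971/125, 21321/125, 7716/125]
L5 α=3/7: [91509/875, 174159/875, 70239/875]
L7 α=1/2: [136317/875, 363159/1750, 72307/875]
rounded: [156, 208, 83]

(0,1) stack=L1,L2,L3,L4,L5,L7; from [0,0,0]:
+L1 (α=1) → [223, 151, 35]
+L2 (α=1/3) → [172, 536/3, 184/3]
+L3 (α=3/4) → [287/2, 647/3, 749/6]
+L4 (α=1/2) → [571/4, 1043/6, 2195/12]
+L5 (α=6/7) → [5827/28, 5939/42, 2381/12]
+L7 (α=3/5) → [14731/70, 16964/105, 2651/30]
→ [210, 162, 88]

(0,0) stack=L1,L2,L3,L4,L5; from [0,0,0]:
L1 α=6/7: [306/7, 822/7, 906/7]
L2 α=5/6: [4423/21, 971/21, 1527/14]
L3 α=1/3: [9392/63, 5491/63, 1723/21]
L4 α=3/8: [43325/252, 61475/504, 8371/84]
L5 α=5/6: [156725/1512, 434435/3024, 109171/504]
= [104, 144, 217]


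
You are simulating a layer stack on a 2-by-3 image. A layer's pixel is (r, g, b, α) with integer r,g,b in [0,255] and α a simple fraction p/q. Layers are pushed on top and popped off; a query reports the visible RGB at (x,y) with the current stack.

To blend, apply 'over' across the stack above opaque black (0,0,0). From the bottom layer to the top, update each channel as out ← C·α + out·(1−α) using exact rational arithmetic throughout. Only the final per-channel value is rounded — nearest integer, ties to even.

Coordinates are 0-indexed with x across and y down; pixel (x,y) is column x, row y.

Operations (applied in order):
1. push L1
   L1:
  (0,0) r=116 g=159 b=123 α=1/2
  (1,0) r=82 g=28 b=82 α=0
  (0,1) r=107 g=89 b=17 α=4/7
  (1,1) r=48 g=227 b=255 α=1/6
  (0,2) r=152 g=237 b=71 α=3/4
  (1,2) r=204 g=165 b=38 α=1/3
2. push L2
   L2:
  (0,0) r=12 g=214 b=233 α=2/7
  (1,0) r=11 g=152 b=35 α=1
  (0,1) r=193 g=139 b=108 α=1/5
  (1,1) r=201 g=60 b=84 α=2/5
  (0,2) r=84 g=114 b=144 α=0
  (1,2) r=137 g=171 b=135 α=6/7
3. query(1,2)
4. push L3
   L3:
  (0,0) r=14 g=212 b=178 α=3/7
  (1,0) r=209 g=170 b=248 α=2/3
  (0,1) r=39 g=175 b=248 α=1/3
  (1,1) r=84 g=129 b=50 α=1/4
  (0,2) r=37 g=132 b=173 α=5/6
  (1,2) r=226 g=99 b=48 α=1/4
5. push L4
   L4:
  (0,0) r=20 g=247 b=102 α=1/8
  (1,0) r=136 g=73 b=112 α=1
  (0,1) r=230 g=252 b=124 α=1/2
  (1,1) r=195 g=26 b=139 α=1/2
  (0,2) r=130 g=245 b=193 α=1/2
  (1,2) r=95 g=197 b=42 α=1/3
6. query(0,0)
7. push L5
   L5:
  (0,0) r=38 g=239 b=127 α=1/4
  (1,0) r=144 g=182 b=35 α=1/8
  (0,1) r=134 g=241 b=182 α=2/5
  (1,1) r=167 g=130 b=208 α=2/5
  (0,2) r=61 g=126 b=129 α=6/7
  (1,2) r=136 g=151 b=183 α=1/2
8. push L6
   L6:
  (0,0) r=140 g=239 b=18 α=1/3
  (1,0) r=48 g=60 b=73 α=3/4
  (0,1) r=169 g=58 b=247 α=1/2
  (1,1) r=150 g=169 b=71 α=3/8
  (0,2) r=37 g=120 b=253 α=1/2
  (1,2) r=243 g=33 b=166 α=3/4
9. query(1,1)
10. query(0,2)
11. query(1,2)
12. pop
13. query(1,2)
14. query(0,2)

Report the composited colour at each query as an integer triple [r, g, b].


at x=1,y=2 over L1,L2:
after L1 α=1/3: [68, 55, 38/3]
after L2 α=6/7: [890/7, 1081/7, 2468/21]
= [127, 154, 118]

(0,0) stack=L1,L2,L3,L4; from [0,0,0]:
after L1 α=1/2: [58, 159/2, 123/2]
after L2 α=2/7: [314/7, 1651/14, 221/2]
after L3 α=3/7: [1550/49, 7754/49, 976/7]
after L4 α=1/8: [845/28, 9483/56, 539/4]
= [30, 169, 135]

(1,1) stack=L1,L2,L3,L4,L5,L6; from [0,0,0]:
+L1 (α=1/6) → [8, 227/6, 85/2]
+L2 (α=2/5) → [426/5, 467/10, 591/10]
+L3 (α=1/4) → [849/10, 2691/40, 2273/40]
+L4 (α=1/2) → [2799/20, 3731/80, 7833/80]
+L5 (α=2/5) → [15077/100, 31993/400, 56779/400]
+L6 (α=3/8) → [24077/160, 72553/640, 73819/640]
→ [150, 113, 115]

(0,2) stack=L1,L2,L3,L4,L5,L6; from [0,0,0]:
after L1 α=3/4: [114, 711/4, 213/4]
after L2 α=0: [114, 711/4, 213/4]
after L3 α=5/6: [299/6, 1117/8, 3673/24]
after L4 α=1/2: [1079/12, 3077/16, 8305/48]
after L5 α=6/7: [5471/84, 15173/112, 45457/336]
after L6 α=1/2: [8579/168, 28613/224, 130465/672]
rounded: [51, 128, 194]

at x=1,y=2 over L1,L2,L3,L4,L5,L6:
after L1 α=1/3: [68, 55, 38/3]
after L2 α=6/7: [890/7, 1081/7, 2468/21]
after L3 α=1/4: [1063/7, 984/7, 701/7]
after L4 α=1/3: [2791/21, 3347/21, 1696/21]
after L5 α=1/2: [5647/42, 3259/21, 5539/42]
after L6 α=3/4: [36265/168, 2669/42, 26455/168]
rounded: [216, 64, 157]

query (1,2) [L1,L2,L3,L4,L5] — begin 0,0,0
L1 α=1/3: [68, 55, 38/3]
L2 α=6/7: [890/7, 1081/7, 2468/21]
L3 α=1/4: [1063/7, 984/7, 701/7]
L4 α=1/3: [2791/21, 3347/21, 1696/21]
L5 α=1/2: [5647/42, 3259/21, 5539/42]
= [134, 155, 132]

query (0,2) [L1,L2,L3,L4,L5] — begin 0,0,0
after L1 α=3/4: [114, 711/4, 213/4]
after L2 α=0: [114, 711/4, 213/4]
after L3 α=5/6: [299/6, 1117/8, 3673/24]
after L4 α=1/2: [1079/12, 3077/16, 8305/48]
after L5 α=6/7: [5471/84, 15173/112, 45457/336]
= [65, 135, 135]


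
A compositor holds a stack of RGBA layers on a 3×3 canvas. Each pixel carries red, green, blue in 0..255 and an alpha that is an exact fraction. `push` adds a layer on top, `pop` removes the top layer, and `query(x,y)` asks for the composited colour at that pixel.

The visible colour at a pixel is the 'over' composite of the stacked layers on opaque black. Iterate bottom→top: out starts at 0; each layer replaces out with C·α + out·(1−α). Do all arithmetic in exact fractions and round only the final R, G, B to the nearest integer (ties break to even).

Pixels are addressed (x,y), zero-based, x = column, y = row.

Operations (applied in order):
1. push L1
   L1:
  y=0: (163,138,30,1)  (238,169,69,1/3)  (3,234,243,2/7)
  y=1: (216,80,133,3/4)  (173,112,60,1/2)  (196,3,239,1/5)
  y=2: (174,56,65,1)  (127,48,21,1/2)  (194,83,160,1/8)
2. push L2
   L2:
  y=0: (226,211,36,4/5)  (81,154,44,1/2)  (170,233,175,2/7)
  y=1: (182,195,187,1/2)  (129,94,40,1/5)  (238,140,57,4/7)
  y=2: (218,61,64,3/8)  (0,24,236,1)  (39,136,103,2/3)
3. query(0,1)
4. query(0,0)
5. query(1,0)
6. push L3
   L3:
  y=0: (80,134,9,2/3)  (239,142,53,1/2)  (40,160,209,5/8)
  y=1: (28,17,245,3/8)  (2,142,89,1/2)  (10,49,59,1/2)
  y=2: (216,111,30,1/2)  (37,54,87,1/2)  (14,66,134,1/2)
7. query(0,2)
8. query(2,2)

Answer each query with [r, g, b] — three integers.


query (0,1) [L1,L2] — begin 0,0,0
L1 α=3/4: [162, 60, 399/4]
L2 α=1/2: [172, 255/2, 1147/8]
rounded: [172, 128, 143]

query (0,0) [L1,L2] — begin 0,0,0
L1 α=1: [163, 138, 30]
L2 α=4/5: [1067/5, 982/5, 174/5]
rounded: [213, 196, 35]

at x=1,y=0 over L1,L2:
after L1 α=1/3: [238/3, 169/3, 23]
after L2 α=1/2: [481/6, 631/6, 67/2]
= [80, 105, 34]

at x=0,y=2 over L1,L2,L3:
after L1 α=1: [174, 56, 65]
after L2 α=3/8: [381/2, 463/8, 517/8]
after L3 α=1/2: [813/4, 1351/16, 757/16]
→ [203, 84, 47]

(2,2) stack=L1,L2,L3; from [0,0,0]:
+L1 (α=1/8) → [97/4, 83/8, 20]
+L2 (α=2/3) → [409/12, 753/8, 226/3]
+L3 (α=1/2) → [577/24, 1281/16, 314/3]
→ [24, 80, 105]


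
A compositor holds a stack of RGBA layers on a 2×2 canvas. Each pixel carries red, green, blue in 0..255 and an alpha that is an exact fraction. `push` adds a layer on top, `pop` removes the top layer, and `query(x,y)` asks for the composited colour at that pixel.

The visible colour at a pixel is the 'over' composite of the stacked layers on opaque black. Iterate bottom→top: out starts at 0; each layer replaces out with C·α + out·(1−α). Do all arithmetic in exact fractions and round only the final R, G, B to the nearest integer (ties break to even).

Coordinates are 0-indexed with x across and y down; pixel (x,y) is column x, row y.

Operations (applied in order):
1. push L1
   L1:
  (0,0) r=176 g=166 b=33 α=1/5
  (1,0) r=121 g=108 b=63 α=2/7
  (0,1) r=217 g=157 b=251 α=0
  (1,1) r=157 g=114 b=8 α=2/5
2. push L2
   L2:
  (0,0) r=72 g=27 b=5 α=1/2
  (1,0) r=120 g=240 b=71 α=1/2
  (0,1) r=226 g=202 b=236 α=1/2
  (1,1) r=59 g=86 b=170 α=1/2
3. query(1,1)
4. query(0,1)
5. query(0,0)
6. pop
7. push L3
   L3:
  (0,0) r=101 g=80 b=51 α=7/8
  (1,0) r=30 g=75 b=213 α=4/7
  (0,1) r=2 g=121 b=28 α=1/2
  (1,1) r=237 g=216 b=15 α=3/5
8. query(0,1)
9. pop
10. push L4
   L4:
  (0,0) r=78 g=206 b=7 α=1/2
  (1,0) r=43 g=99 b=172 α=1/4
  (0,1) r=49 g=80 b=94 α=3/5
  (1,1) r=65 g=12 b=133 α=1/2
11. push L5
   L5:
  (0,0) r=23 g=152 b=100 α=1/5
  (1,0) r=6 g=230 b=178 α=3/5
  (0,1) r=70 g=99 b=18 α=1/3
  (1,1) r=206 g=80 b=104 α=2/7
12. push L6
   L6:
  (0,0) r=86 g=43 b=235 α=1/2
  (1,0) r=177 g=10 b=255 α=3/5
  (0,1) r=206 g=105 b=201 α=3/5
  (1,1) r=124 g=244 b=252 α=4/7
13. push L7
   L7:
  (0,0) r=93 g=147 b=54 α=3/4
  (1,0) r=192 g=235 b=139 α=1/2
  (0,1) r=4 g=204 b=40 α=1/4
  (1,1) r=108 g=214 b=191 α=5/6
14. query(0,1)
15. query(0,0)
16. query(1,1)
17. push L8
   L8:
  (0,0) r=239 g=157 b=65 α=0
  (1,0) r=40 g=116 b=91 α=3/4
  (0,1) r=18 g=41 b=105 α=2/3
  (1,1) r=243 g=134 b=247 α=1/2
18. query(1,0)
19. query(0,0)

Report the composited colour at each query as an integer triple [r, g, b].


query (1,1) [L1,L2] — begin 0,0,0
after L1 α=2/5: [314/5, 228/5, 16/5]
after L2 α=1/2: [609/10, 329/5, 433/5]
rounded: [61, 66, 87]

(0,1) stack=L1,L2; from [0,0,0]:
after L1 α=0: [0, 0, 0]
after L2 α=1/2: [113, 101, 118]
→ [113, 101, 118]

query (0,0) [L1,L2] — begin 0,0,0
after L1 α=1/5: [176/5, 166/5, 33/5]
after L2 α=1/2: [268/5, 301/10, 29/5]
→ [54, 30, 6]

(0,1) stack=L1,L3; from [0,0,0]:
after L1 α=0: [0, 0, 0]
after L3 α=1/2: [1, 121/2, 14]
→ [1, 60, 14]

query (0,1) [L1,L4,L5,L6,L7] — begin 0,0,0
L1 α=0: [0, 0, 0]
L4 α=3/5: [147/5, 48, 282/5]
L5 α=1/3: [644/15, 65, 218/5]
L6 α=3/5: [10558/75, 89, 3451/25]
L7 α=1/4: [5329/50, 471/4, 11353/100]
→ [107, 118, 114]

at x=0,y=0 over L1,L4,L5,L6,L7:
after L1 α=1/5: [176/5, 166/5, 33/5]
after L4 α=1/2: [283/5, 598/5, 34/5]
after L5 α=1/5: [1247/25, 3152/25, 636/25]
after L6 α=1/2: [3397/50, 4227/50, 6511/50]
after L7 α=3/4: [17347/200, 26277/200, 14611/200]
rounded: [87, 131, 73]

query (1,1) [L1,L4,L5,L6,L7] — begin 0,0,0
+L1 (α=2/5) → [314/5, 228/5, 16/5]
+L4 (α=1/2) → [639/10, 144/5, 681/10]
+L5 (α=2/7) → [209/2, 304/7, 1097/14]
+L6 (α=4/7) → [1619/14, 7744/49, 17403/98]
+L7 (α=5/6) → [9179/84, 10029/49, 110993/588]
→ [109, 205, 189]

at x=1,y=0 over L1,L4,L5,L6,L7,L8:
L1 α=2/7: [242/7, 216/7, 18]
L4 α=1/4: [1027/28, 1341/28, 113/2]
L5 α=3/5: [1279/70, 11001/70, 647/5]
L6 α=3/5: [19864/175, 12051/175, 5119/25]
L7 α=1/2: [26732/175, 26588/175, 4297/25]
L8 α=3/4: [11933/175, 21872/175, 5561/50]
rounded: [68, 125, 111]

at x=0,y=0 over L1,L4,L5,L6,L7,L8:
L1 α=1/5: [176/5, 166/5, 33/5]
L4 α=1/2: [283/5, 598/5, 34/5]
L5 α=1/5: [1247/25, 3152/25, 636/25]
L6 α=1/2: [3397/50, 4227/50, 6511/50]
L7 α=3/4: [17347/200, 26277/200, 14611/200]
L8 α=0: [17347/200, 26277/200, 14611/200]
→ [87, 131, 73]


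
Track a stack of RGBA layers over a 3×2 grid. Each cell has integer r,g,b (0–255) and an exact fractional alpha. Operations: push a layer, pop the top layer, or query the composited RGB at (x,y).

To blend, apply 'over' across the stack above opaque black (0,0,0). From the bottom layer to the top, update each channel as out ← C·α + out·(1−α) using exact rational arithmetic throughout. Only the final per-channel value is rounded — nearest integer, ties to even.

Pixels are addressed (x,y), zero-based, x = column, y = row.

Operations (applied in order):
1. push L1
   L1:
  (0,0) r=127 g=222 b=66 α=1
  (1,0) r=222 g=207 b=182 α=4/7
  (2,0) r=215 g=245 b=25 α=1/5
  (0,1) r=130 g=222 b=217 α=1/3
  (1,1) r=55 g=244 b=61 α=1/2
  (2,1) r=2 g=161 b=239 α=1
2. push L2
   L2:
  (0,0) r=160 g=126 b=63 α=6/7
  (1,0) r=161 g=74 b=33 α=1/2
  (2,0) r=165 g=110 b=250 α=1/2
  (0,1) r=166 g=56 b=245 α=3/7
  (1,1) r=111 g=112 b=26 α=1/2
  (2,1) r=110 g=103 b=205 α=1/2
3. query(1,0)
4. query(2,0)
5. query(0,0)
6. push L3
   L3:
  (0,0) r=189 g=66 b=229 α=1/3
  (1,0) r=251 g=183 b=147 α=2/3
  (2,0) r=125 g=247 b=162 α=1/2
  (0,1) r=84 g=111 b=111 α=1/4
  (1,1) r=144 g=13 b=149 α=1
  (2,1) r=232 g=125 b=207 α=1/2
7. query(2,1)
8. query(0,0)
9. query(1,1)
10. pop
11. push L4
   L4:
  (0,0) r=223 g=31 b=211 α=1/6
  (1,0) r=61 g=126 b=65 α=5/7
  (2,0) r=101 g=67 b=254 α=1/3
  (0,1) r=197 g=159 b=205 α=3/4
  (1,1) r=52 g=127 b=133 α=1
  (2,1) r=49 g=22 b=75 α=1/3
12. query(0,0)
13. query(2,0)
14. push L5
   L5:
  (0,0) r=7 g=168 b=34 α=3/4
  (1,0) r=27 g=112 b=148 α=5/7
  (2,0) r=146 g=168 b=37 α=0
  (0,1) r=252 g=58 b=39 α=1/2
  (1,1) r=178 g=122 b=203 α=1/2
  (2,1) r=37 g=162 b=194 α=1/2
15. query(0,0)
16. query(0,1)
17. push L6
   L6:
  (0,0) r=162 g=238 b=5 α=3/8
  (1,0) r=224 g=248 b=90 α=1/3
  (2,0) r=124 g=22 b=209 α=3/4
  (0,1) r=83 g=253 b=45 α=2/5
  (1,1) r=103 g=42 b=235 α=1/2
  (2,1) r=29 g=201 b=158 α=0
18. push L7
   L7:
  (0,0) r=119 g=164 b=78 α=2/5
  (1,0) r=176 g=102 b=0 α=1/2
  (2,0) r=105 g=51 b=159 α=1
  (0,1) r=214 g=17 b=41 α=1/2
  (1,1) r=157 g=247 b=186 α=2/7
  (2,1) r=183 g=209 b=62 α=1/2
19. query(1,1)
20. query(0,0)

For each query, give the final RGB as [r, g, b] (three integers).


query (1,0) [L1,L2] — begin 0,0,0
after L1 α=4/7: [888/7, 828/7, 104]
after L2 α=1/2: [2015/14, 673/7, 137/2]
= [144, 96, 68]

(2,0) stack=L1,L2; from [0,0,0]:
L1 α=1/5: [43, 49, 5]
L2 α=1/2: [104, 159/2, 255/2]
rounded: [104, 80, 128]

at x=0,y=0 over L1,L2:
+L1 (α=1) → [127, 222, 66]
+L2 (α=6/7) → [1087/7, 978/7, 444/7]
= [155, 140, 63]

at x=2,y=1 over L1,L2,L3:
L1 α=1: [2, 161, 239]
L2 α=1/2: [56, 132, 222]
L3 α=1/2: [144, 257/2, 429/2]
→ [144, 128, 214]

query (0,0) [L1,L2,L3] — begin 0,0,0
after L1 α=1: [127, 222, 66]
after L2 α=6/7: [1087/7, 978/7, 444/7]
after L3 α=1/3: [3497/21, 806/7, 2491/21]
→ [167, 115, 119]

at x=1,y=1 over L1,L2,L3:
+L1 (α=1/2) → [55/2, 122, 61/2]
+L2 (α=1/2) → [277/4, 117, 113/4]
+L3 (α=1) → [144, 13, 149]
→ [144, 13, 149]

query (0,0) [L1,L2,L4] — begin 0,0,0
after L1 α=1: [127, 222, 66]
after L2 α=6/7: [1087/7, 978/7, 444/7]
after L4 α=1/6: [1166/7, 5107/42, 3697/42]
→ [167, 122, 88]

query (2,0) [L1,L2,L4] — begin 0,0,0
after L1 α=1/5: [43, 49, 5]
after L2 α=1/2: [104, 159/2, 255/2]
after L4 α=1/3: [103, 226/3, 509/3]
= [103, 75, 170]

(0,0) stack=L1,L2,L4,L5; from [0,0,0]:
L1 α=1: [127, 222, 66]
L2 α=6/7: [1087/7, 978/7, 444/7]
L4 α=1/6: [1166/7, 5107/42, 3697/42]
L5 α=3/4: [1313/28, 26275/168, 7981/168]
= [47, 156, 48]

query (0,1) [L1,L2,L4,L5] — begin 0,0,0
L1 α=1/3: [130/3, 74, 217/3]
L2 α=3/7: [2014/21, 464/7, 439/3]
L4 α=3/4: [14425/84, 3803/28, 571/3]
L5 α=1/2: [35593/168, 5427/56, 344/3]
rounded: [212, 97, 115]

(1,1) stack=L1,L2,L4,L5,L6,L7; from [0,0,0]:
L1 α=1/2: [55/2, 122, 61/2]
L2 α=1/2: [277/4, 117, 113/4]
L4 α=1: [52, 127, 133]
L5 α=1/2: [115, 249/2, 168]
L6 α=1/2: [109, 333/4, 403/2]
L7 α=2/7: [859/7, 3641/28, 2759/14]
rounded: [123, 130, 197]

(0,0) stack=L1,L2,L4,L5,L6,L7; from [0,0,0]:
+L1 (α=1) → [127, 222, 66]
+L2 (α=6/7) → [1087/7, 978/7, 444/7]
+L4 (α=1/6) → [1166/7, 5107/42, 3697/42]
+L5 (α=3/4) → [1313/28, 26275/168, 7981/168]
+L6 (α=3/8) → [20173/224, 251327/1344, 42425/1344]
+L7 (α=2/5) → [113831/1120, 398271/2240, 112313/2240]
= [102, 178, 50]


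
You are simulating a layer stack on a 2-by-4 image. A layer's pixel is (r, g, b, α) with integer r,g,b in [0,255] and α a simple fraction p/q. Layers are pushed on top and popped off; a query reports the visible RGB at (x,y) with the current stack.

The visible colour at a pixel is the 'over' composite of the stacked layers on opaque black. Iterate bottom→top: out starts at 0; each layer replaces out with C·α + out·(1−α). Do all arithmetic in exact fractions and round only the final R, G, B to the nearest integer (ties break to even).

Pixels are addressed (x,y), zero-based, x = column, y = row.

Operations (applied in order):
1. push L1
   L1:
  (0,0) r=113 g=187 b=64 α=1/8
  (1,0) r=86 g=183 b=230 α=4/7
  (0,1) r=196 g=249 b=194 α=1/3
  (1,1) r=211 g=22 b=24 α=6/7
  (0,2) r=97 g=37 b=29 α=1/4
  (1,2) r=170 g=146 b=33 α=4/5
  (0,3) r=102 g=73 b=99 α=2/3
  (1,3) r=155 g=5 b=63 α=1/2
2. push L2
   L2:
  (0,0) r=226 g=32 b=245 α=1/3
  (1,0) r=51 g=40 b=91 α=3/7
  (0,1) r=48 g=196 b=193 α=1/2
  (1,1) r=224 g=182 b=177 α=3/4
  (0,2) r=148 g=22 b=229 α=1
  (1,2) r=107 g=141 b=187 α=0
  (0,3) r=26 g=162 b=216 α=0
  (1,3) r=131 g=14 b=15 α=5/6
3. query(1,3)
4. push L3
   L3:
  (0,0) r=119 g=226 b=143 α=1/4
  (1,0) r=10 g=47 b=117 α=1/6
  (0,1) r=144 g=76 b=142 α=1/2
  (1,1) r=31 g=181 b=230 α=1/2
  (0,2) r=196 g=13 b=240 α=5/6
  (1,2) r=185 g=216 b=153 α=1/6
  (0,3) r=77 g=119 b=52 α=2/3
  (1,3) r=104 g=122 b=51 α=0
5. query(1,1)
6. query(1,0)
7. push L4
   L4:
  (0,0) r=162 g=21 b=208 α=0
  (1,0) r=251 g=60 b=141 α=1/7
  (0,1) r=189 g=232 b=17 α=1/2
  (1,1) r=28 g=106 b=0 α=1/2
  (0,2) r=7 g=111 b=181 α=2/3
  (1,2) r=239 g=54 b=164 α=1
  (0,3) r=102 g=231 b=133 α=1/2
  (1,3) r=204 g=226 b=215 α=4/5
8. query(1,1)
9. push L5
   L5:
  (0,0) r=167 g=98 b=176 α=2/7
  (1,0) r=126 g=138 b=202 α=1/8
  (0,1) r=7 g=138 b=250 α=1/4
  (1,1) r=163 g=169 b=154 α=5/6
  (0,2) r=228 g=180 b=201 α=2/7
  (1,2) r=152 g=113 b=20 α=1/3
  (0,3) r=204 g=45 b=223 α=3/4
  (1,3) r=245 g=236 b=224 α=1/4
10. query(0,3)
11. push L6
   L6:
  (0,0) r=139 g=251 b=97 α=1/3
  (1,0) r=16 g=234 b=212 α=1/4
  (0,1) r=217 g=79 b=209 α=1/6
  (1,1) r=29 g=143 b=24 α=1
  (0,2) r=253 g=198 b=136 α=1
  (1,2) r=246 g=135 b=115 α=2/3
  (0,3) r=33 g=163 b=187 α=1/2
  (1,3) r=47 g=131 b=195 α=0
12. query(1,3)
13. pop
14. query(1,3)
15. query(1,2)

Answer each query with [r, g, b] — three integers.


query (1,3) [L1,L2] — begin 0,0,0
L1 α=1/2: [155/2, 5/2, 63/2]
L2 α=5/6: [1465/12, 145/12, 71/4]
rounded: [122, 12, 18]

at x=1,y=1 over L1,L2,L3:
+L1 (α=6/7) → [1266/7, 132/7, 144/7]
+L2 (α=3/4) → [2985/14, 1977/14, 3861/28]
+L3 (α=1/2) → [3419/28, 4511/28, 10301/56]
rounded: [122, 161, 184]

at x=1,y=0 over L1,L2,L3:
after L1 α=4/7: [344/7, 732/7, 920/7]
after L2 α=3/7: [2447/49, 3768/49, 5591/49]
after L3 α=1/6: [12725/294, 21143/294, 16844/147]
rounded: [43, 72, 115]

(1,1) stack=L1,L2,L3,L4; from [0,0,0]:
L1 α=6/7: [1266/7, 132/7, 144/7]
L2 α=3/4: [2985/14, 1977/14, 3861/28]
L3 α=1/2: [3419/28, 4511/28, 10301/56]
L4 α=1/2: [4203/56, 7479/56, 10301/112]
rounded: [75, 134, 92]

at x=0,y=3 over L1,L2,L3,L4,L5:
after L1 α=2/3: [68, 146/3, 66]
after L2 α=0: [68, 146/3, 66]
after L3 α=2/3: [74, 860/9, 170/3]
after L4 α=1/2: [88, 2939/18, 569/6]
after L5 α=3/4: [175, 5369/72, 4583/24]
→ [175, 75, 191]

(1,3) stack=L1,L2,L3,L4,L5,L6; from [0,0,0]:
L1 α=1/2: [155/2, 5/2, 63/2]
L2 α=5/6: [1465/12, 145/12, 71/4]
L3 α=0: [1465/12, 145/12, 71/4]
L4 α=4/5: [11257/60, 10993/60, 3511/20]
L5 α=1/4: [16157/80, 15713/80, 15013/80]
L6 α=0: [16157/80, 15713/80, 15013/80]
→ [202, 196, 188]

at x=1,y=3 over L1,L2,L3,L4,L5:
+L1 (α=1/2) → [155/2, 5/2, 63/2]
+L2 (α=5/6) → [1465/12, 145/12, 71/4]
+L3 (α=0) → [1465/12, 145/12, 71/4]
+L4 (α=4/5) → [11257/60, 10993/60, 3511/20]
+L5 (α=1/4) → [16157/80, 15713/80, 15013/80]
= [202, 196, 188]

(1,2) stack=L1,L2,L3,L4,L5; from [0,0,0]:
L1 α=4/5: [136, 584/5, 132/5]
L2 α=0: [136, 584/5, 132/5]
L3 α=1/6: [865/6, 400/3, 95/2]
L4 α=1: [239, 54, 164]
L5 α=1/3: [210, 221/3, 116]
→ [210, 74, 116]


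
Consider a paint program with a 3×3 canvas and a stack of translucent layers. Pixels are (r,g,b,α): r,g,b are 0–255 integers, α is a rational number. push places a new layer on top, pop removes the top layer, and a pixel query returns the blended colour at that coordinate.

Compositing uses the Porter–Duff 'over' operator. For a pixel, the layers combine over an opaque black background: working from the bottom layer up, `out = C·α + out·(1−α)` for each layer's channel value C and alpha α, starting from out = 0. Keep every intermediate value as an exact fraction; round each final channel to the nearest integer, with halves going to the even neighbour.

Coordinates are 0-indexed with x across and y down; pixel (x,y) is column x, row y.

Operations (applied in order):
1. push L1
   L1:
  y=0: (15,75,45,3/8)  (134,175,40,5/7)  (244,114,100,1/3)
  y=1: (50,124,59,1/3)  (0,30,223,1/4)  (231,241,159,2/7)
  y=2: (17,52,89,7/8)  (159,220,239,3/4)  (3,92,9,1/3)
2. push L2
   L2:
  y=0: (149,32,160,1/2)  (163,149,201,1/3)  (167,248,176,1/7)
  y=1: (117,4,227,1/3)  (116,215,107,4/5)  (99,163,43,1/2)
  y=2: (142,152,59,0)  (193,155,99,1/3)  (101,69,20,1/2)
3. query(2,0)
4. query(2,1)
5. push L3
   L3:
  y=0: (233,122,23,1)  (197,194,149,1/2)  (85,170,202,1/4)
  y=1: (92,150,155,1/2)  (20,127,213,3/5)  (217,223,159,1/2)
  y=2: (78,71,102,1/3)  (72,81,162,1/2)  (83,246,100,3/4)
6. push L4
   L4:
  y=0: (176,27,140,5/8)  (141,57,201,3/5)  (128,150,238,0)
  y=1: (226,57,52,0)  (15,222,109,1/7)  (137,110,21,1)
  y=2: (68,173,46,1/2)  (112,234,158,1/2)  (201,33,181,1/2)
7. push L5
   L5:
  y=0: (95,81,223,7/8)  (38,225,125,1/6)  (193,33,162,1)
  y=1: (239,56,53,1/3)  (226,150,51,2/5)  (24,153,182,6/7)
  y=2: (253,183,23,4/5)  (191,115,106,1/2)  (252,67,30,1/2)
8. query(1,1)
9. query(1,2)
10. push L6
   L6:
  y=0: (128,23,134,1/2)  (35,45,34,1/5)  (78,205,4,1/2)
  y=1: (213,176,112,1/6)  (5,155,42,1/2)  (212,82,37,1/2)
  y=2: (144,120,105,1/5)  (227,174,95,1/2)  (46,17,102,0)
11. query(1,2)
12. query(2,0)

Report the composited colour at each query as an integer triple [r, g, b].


(2,0) stack=L1,L2; from [0,0,0]:
L1 α=1/3: [244/3, 38, 100/3]
L2 α=1/7: [655/7, 68, 376/7]
→ [94, 68, 54]

at x=2,y=1 over L1,L2:
L1 α=2/7: [66, 482/7, 318/7]
L2 α=1/2: [165/2, 1623/14, 619/14]
→ [82, 116, 44]

query (1,1) [L1,L2,L3,L4,L5] — begin 0,0,0
L1 α=1/4: [0, 15/2, 223/4]
L2 α=4/5: [464/5, 347/2, 387/4]
L3 α=3/5: [1228/25, 728/5, 333/2]
L4 α=1/7: [7743/175, 5478/35, 1108/7]
L5 α=2/5: [102329/875, 26934/175, 4038/35]
rounded: [117, 154, 115]

at x=1,y=2 over L1,L2,L3,L4,L5:
+L1 (α=3/4) → [477/4, 165, 717/4]
+L2 (α=1/3) → [863/6, 485/3, 305/2]
+L3 (α=1/2) → [1295/12, 364/3, 629/4]
+L4 (α=1/2) → [2639/24, 533/3, 1261/8]
+L5 (α=1/2) → [7223/48, 439/3, 2109/16]
rounded: [150, 146, 132]

at x=1,y=2 over L1,L2,L3,L4,L5,L6:
L1 α=3/4: [477/4, 165, 717/4]
L2 α=1/3: [863/6, 485/3, 305/2]
L3 α=1/2: [1295/12, 364/3, 629/4]
L4 α=1/2: [2639/24, 533/3, 1261/8]
L5 α=1/2: [7223/48, 439/3, 2109/16]
L6 α=1/2: [18119/96, 961/6, 3629/32]
→ [189, 160, 113]

query (2,0) [L1,L2,L3,L4,L5,L6] — begin 0,0,0
+L1 (α=1/3) → [244/3, 38, 100/3]
+L2 (α=1/7) → [655/7, 68, 376/7]
+L3 (α=1/4) → [640/7, 187/2, 1271/14]
+L4 (α=0) → [640/7, 187/2, 1271/14]
+L5 (α=1) → [193, 33, 162]
+L6 (α=1/2) → [271/2, 119, 83]
= [136, 119, 83]


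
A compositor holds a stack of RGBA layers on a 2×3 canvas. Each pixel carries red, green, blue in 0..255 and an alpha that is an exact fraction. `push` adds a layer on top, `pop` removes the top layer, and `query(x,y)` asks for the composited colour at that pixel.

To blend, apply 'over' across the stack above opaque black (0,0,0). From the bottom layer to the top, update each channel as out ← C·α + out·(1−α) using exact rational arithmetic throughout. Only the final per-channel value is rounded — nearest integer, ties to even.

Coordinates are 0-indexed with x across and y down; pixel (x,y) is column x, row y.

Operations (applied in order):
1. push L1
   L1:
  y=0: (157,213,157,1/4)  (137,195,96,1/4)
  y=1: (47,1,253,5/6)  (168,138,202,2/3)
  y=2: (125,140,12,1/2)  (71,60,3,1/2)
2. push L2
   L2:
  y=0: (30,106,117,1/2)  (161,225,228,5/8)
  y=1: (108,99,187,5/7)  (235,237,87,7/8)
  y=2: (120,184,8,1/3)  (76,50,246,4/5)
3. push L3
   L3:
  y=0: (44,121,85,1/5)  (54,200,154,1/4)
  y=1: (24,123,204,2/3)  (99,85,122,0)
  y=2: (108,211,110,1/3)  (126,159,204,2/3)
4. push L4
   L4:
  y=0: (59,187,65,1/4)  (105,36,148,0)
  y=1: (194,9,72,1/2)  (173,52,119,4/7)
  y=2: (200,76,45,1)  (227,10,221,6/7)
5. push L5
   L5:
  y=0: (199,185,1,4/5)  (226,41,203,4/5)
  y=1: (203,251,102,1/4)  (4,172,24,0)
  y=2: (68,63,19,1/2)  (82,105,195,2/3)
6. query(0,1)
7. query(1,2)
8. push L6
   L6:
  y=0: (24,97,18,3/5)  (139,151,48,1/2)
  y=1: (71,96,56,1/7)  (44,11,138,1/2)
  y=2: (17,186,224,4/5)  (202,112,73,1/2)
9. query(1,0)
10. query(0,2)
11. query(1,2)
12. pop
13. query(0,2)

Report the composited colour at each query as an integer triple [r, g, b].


query (0,1) [L1,L2,L3,L4,L5] — begin 0,0,0
+L1 (α=5/6) → [235/6, 5/6, 1265/6]
+L2 (α=5/7) → [265/3, 1490/21, 4070/21]
+L3 (α=2/3) → [409/9, 6656/63, 12638/63]
+L4 (α=1/2) → [2155/18, 7223/126, 8587/63]
+L5 (α=1/4) → [3373/24, 17765/168, 10729/84]
rounded: [141, 106, 128]

query (1,2) [L1,L2,L3,L4,L5] — begin 0,0,0
+L1 (α=1/2) → [71/2, 30, 3/2]
+L2 (α=4/5) → [679/10, 46, 1971/10]
+L3 (α=2/3) → [3199/30, 364/3, 2017/10]
+L4 (α=6/7) → [44059/210, 544/21, 15277/70]
+L5 (α=2/3) → [78499/630, 4954/63, 42577/210]
rounded: [125, 79, 203]

at x=1,y=0 over L1,L2,L3,L4,L5,L6:
+L1 (α=1/4) → [137/4, 195/4, 24]
+L2 (α=5/8) → [3631/32, 5085/32, 303/2]
+L3 (α=1/4) → [12621/128, 21655/128, 1217/8]
+L4 (α=0) → [12621/128, 21655/128, 1217/8]
+L5 (α=4/5) → [128333/640, 42647/640, 7713/40]
+L6 (α=1/2) → [217293/1280, 139287/1280, 9633/80]
rounded: [170, 109, 120]

query (0,2) [L1,L2,L3,L4,L5,L6] — begin 0,0,0
L1 α=1/2: [125/2, 70, 6]
L2 α=1/3: [245/3, 108, 20/3]
L3 α=1/3: [814/9, 427/3, 370/9]
L4 α=1: [200, 76, 45]
L5 α=1/2: [134, 139/2, 32]
L6 α=4/5: [202/5, 1627/10, 928/5]
→ [40, 163, 186]

(1,2) stack=L1,L2,L3,L4,L5,L6; from [0,0,0]:
after L1 α=1/2: [71/2, 30, 3/2]
after L2 α=4/5: [679/10, 46, 1971/10]
after L3 α=2/3: [3199/30, 364/3, 2017/10]
after L4 α=6/7: [44059/210, 544/21, 15277/70]
after L5 α=2/3: [78499/630, 4954/63, 42577/210]
after L6 α=1/2: [205759/1260, 6005/63, 57907/420]
→ [163, 95, 138]

(0,2) stack=L1,L2,L3,L4,L5; from [0,0,0]:
L1 α=1/2: [125/2, 70, 6]
L2 α=1/3: [245/3, 108, 20/3]
L3 α=1/3: [814/9, 427/3, 370/9]
L4 α=1: [200, 76, 45]
L5 α=1/2: [134, 139/2, 32]
= [134, 70, 32]


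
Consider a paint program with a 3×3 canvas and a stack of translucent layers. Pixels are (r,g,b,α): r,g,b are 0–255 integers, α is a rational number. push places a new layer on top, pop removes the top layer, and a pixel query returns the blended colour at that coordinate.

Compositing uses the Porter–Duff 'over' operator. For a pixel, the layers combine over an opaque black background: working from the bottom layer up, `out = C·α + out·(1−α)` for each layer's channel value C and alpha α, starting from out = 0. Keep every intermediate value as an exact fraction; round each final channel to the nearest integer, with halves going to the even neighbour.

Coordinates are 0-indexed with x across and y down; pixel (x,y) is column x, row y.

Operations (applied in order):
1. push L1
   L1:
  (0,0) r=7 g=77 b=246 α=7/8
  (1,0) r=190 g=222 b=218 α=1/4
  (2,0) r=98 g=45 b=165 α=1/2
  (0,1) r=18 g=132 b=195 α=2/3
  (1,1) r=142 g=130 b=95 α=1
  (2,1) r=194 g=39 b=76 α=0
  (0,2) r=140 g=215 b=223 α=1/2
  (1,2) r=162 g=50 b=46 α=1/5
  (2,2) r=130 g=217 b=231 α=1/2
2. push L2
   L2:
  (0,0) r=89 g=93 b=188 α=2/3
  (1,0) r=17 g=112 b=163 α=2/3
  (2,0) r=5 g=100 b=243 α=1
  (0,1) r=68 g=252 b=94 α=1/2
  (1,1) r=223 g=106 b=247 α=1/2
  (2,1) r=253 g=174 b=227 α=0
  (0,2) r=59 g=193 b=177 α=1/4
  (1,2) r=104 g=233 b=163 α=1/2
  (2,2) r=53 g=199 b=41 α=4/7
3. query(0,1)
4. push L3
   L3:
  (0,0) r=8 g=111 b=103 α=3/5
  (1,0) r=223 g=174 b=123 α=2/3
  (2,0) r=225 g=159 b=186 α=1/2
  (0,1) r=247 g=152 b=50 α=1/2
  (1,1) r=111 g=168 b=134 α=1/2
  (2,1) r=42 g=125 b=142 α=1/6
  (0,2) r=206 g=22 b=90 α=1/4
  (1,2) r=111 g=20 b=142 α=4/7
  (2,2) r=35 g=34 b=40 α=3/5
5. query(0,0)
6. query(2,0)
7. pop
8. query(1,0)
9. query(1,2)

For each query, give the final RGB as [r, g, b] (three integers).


(0,1) stack=L1,L2; from [0,0,0]:
+L1 (α=2/3) → [12, 88, 130]
+L2 (α=1/2) → [40, 170, 112]
→ [40, 170, 112]

(0,0) stack=L1,L2,L3; from [0,0,0]:
after L1 α=7/8: [49/8, 539/8, 861/4]
after L2 α=2/3: [491/8, 2027/24, 2365/12]
after L3 α=3/5: [587/20, 6023/60, 4219/30]
rounded: [29, 100, 141]

(2,0) stack=L1,L2,L3; from [0,0,0]:
after L1 α=1/2: [49, 45/2, 165/2]
after L2 α=1: [5, 100, 243]
after L3 α=1/2: [115, 259/2, 429/2]
→ [115, 130, 214]

query (1,0) [L1,L2] — begin 0,0,0
+L1 (α=1/4) → [95/2, 111/2, 109/2]
+L2 (α=2/3) → [163/6, 559/6, 761/6]
rounded: [27, 93, 127]

(1,2) stack=L1,L2; from [0,0,0]:
+L1 (α=1/5) → [162/5, 10, 46/5]
+L2 (α=1/2) → [341/5, 243/2, 861/10]
= [68, 122, 86]


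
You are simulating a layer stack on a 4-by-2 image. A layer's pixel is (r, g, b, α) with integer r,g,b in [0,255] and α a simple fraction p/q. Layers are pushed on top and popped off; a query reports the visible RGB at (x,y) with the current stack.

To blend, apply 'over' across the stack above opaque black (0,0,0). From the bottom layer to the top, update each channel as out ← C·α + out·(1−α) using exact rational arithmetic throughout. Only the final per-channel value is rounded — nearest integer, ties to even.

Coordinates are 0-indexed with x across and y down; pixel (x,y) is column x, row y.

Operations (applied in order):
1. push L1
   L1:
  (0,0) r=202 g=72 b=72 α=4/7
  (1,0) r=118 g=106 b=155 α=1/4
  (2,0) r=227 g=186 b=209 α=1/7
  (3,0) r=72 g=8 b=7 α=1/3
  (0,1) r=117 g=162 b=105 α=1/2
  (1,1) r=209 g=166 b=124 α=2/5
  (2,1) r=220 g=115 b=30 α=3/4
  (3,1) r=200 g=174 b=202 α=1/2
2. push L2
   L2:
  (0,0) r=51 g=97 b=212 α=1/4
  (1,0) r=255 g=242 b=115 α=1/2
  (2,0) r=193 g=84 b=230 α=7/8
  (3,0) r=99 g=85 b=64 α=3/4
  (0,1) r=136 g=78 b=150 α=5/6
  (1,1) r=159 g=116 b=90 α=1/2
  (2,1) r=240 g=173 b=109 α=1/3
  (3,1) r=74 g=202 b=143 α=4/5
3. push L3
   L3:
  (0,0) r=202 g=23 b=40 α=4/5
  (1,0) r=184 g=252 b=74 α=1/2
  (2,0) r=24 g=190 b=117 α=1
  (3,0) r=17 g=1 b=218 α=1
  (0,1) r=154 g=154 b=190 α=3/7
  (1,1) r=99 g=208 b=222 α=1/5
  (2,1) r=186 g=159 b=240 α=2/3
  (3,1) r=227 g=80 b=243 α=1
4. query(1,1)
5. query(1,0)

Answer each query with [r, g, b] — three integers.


at x=1,y=1 over L1,L2,L3:
+L1 (α=2/5) → [418/5, 332/5, 248/5]
+L2 (α=1/2) → [1213/10, 456/5, 349/5]
+L3 (α=1/5) → [2921/25, 2864/25, 2506/25]
= [117, 115, 100]

at x=1,y=0 over L1,L2,L3:
+L1 (α=1/4) → [59/2, 53/2, 155/4]
+L2 (α=1/2) → [569/4, 537/4, 615/8]
+L3 (α=1/2) → [1305/8, 1545/8, 1207/16]
→ [163, 193, 75]


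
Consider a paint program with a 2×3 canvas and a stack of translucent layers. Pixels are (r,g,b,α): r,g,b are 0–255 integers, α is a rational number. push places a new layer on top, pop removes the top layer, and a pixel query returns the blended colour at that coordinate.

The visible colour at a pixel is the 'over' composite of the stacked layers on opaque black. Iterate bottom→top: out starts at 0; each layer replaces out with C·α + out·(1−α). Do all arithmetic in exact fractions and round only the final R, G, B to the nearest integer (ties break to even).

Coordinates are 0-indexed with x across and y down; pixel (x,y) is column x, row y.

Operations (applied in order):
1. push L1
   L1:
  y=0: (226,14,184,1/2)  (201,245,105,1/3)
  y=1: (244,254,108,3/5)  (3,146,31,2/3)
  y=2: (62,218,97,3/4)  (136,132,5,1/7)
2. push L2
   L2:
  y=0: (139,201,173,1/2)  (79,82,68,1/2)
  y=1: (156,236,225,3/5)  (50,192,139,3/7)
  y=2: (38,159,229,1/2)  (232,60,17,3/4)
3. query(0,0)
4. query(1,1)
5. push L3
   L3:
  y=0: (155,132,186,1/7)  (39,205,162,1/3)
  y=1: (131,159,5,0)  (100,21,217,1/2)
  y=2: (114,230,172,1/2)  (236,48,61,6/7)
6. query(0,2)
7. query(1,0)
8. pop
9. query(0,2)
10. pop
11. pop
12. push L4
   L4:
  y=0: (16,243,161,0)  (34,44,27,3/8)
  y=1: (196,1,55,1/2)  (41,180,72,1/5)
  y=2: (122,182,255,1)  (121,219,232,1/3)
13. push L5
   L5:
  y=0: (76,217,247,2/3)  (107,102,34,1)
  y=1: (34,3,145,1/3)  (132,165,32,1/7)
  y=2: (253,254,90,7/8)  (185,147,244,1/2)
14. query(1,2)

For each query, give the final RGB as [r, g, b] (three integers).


(0,0) stack=L1,L2; from [0,0,0]:
L1 α=1/2: [113, 7, 92]
L2 α=1/2: [126, 104, 265/2]
→ [126, 104, 132]

query (1,1) [L1,L2] — begin 0,0,0
+L1 (α=2/3) → [2, 292/3, 62/3]
+L2 (α=3/7) → [158/7, 2896/21, 1499/21]
rounded: [23, 138, 71]

at x=0,y=2 over L1,L2,L3:
+L1 (α=3/4) → [93/2, 327/2, 291/4]
+L2 (α=1/2) → [169/4, 645/4, 1207/8]
+L3 (α=1/2) → [625/8, 1565/8, 2583/16]
rounded: [78, 196, 161]

(1,0) stack=L1,L2,L3; from [0,0,0]:
after L1 α=1/3: [67, 245/3, 35]
after L2 α=1/2: [73, 491/6, 103/2]
after L3 α=1/3: [185/3, 1106/9, 265/3]
= [62, 123, 88]

(0,2) stack=L1,L2; from [0,0,0]:
+L1 (α=3/4) → [93/2, 327/2, 291/4]
+L2 (α=1/2) → [169/4, 645/4, 1207/8]
= [42, 161, 151]

at x=1,y=2 over L4,L5:
L4 α=1/3: [121/3, 73, 232/3]
L5 α=1/2: [338/3, 110, 482/3]
= [113, 110, 161]


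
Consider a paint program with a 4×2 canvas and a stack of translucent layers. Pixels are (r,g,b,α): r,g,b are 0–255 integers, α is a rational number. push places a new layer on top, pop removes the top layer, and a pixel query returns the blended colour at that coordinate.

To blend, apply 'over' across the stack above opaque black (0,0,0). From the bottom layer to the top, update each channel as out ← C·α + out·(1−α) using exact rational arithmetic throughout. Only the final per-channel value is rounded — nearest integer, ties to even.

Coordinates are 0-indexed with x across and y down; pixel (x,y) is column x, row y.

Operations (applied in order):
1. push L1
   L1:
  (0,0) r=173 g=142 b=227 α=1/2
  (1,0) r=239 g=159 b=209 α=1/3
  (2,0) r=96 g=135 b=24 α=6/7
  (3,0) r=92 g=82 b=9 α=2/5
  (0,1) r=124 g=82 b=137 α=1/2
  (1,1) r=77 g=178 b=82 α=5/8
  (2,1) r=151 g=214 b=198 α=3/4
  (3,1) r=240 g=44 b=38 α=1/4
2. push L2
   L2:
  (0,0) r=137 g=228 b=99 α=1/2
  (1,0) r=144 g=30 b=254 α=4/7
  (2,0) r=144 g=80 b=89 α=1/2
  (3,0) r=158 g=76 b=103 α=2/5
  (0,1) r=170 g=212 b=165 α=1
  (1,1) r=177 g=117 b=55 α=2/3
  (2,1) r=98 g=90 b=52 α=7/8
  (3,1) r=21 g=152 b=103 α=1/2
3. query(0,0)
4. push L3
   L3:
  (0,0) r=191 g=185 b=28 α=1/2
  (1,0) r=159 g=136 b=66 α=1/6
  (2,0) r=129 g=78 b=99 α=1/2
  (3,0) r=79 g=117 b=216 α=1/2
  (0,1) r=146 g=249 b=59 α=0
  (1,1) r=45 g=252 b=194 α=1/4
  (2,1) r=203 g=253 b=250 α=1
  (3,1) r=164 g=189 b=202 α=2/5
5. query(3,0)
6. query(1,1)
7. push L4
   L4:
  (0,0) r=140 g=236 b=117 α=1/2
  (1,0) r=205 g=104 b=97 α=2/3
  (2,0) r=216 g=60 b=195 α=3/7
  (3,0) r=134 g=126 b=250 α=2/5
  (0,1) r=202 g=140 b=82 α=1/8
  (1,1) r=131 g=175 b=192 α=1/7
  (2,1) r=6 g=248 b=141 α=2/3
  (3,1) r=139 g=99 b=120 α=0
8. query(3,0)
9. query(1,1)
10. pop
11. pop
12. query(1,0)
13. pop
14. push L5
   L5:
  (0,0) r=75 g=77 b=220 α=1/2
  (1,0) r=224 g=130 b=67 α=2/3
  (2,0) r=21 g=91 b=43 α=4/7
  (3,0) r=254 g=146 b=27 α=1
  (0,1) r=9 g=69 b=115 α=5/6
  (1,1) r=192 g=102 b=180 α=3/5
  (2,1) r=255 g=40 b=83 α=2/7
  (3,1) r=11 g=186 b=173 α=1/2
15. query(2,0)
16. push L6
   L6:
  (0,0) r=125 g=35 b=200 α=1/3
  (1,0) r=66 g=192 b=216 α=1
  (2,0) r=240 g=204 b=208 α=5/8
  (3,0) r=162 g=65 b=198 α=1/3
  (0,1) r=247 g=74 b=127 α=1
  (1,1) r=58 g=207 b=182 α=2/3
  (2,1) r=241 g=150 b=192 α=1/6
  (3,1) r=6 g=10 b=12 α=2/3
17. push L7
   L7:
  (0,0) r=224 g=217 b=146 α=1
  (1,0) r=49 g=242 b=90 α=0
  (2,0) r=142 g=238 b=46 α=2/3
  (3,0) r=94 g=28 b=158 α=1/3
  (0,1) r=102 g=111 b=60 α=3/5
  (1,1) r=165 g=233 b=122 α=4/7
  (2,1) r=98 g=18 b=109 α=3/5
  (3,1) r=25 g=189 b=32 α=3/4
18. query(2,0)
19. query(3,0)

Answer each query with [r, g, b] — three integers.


(0,0) stack=L1,L2; from [0,0,0]:
after L1 α=1/2: [173/2, 71, 227/2]
after L2 α=1/2: [447/4, 299/2, 425/4]
→ [112, 150, 106]

query (3,0) [L1,L2,L3] — begin 0,0,0
+L1 (α=2/5) → [184/5, 164/5, 18/5]
+L2 (α=2/5) → [2132/25, 1252/25, 1084/25]
+L3 (α=1/2) → [4107/50, 4177/50, 3242/25]
→ [82, 84, 130]

(1,1) stack=L1,L2,L3; from [0,0,0]:
L1 α=5/8: [385/8, 445/4, 205/4]
L2 α=2/3: [3217/24, 1381/12, 215/4]
L3 α=1/4: [3577/32, 2389/16, 1421/16]
= [112, 149, 89]

at x=3,y=0 over L1,L2,L3,L4:
after L1 α=2/5: [184/5, 164/5, 18/5]
after L2 α=2/5: [2132/25, 1252/25, 1084/25]
after L3 α=1/2: [4107/50, 4177/50, 3242/25]
after L4 α=2/5: [25721/250, 25131/250, 22226/125]
→ [103, 101, 178]

query (1,1) [L1,L2,L3,L4] — begin 0,0,0
L1 α=5/8: [385/8, 445/4, 205/4]
L2 α=2/3: [3217/24, 1381/12, 215/4]
L3 α=1/4: [3577/32, 2389/16, 1421/16]
L4 α=1/7: [12827/112, 8567/56, 5799/56]
→ [115, 153, 104]

query (1,0) [L1,L2] — begin 0,0,0
+L1 (α=1/3) → [239/3, 53, 209/3]
+L2 (α=4/7) → [815/7, 279/7, 175]
= [116, 40, 175]

(2,0) stack=L1,L5; from [0,0,0]:
after L1 α=6/7: [576/7, 810/7, 144/7]
after L5 α=4/7: [2316/49, 4978/49, 1636/49]
rounded: [47, 102, 33]

(2,0) stack=L1,L5,L6,L7; from [0,0,0]:
+L1 (α=6/7) → [576/7, 810/7, 144/7]
+L5 (α=4/7) → [2316/49, 4978/49, 1636/49]
+L6 (α=5/8) → [16437/98, 32457/196, 13967/98]
+L7 (α=2/3) → [44269/294, 125753/588, 7661/98]
→ [151, 214, 78]

(3,0) stack=L1,L5,L6,L7; from [0,0,0]:
+L1 (α=2/5) → [184/5, 164/5, 18/5]
+L5 (α=1) → [254, 146, 27]
+L6 (α=1/3) → [670/3, 119, 84]
+L7 (α=1/3) → [1622/9, 266/3, 326/3]
= [180, 89, 109]
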